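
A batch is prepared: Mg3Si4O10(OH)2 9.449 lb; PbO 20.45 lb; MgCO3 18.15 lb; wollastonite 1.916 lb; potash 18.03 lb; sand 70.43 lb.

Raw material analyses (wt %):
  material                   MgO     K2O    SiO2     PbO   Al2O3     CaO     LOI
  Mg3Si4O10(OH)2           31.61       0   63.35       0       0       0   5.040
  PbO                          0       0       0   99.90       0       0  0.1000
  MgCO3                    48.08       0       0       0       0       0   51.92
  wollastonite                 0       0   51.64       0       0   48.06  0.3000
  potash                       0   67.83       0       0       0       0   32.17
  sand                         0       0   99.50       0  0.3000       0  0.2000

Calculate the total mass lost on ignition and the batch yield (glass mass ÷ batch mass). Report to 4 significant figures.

LOI loss = 15.87 lb; glass = 122.6 lb; yield = 88.54%

Intermediates are shown rounded to 4 significant figures within the worked lines. Every computation runs at exact precision through every step. A single rounding completes each reported figure. The derived quantities (the yield, totals, the six compositions, glass mass, LOI) are computed in full precision from the batch weights at 122.6 lb of glass, exactly as printed in the problem or answer text.
Per-material ignition loss:
  Mg3Si4O10(OH)2: 9.449 × 0.05040 = 0.4762 lb
  PbO: 20.45 × 0.001000 = 0.02045 lb
  MgCO3: 18.15 × 0.5192 = 9.423 lb
  wollastonite: 1.916 × 0.003000 = 0.005748 lb
  potash: 18.03 × 0.3217 = 5.800 lb
  sand: 70.43 × 0.002000 = 0.1409 lb
Total LOI = 15.87 lb
Glass = batch − LOI = 138.4 − 15.87 = 122.6 lb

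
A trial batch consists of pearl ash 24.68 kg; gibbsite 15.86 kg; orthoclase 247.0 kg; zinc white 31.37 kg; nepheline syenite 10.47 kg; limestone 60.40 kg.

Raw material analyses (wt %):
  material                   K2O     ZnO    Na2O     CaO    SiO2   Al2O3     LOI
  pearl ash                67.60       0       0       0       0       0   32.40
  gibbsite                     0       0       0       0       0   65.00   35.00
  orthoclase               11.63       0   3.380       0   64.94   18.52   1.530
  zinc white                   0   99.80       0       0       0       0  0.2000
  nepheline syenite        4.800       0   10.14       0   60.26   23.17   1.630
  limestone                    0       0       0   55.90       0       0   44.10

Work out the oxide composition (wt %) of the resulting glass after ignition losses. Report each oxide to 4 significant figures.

All arithmetic maintains full precision all the way through; intermediates are displayed (rounded to four significant digits) on the page. Exactly one rounding is applied to each reported value. The derived quantities (yield, LOI, net glass mass, the six compositions, the totals) are rebuilt using the weight values for 345.6 kg of glass in full precision precisely as stated by the question or the answer.
Mass of each oxide from the mix:
  K2O: 24.68·0.6760 + 247.0·0.1163 + 10.47·0.04800 = 45.91 kg
  ZnO: 31.37·0.9980 = 31.31 kg
  Na2O: 247.0·0.03380 + 10.47·0.1014 = 9.410 kg
  CaO: 60.40·0.5590 = 33.76 kg
  SiO2: 247.0·0.6494 + 10.47·0.6026 = 166.7 kg
  Al2O3: 15.86·0.6500 + 247.0·0.1852 + 10.47·0.2317 = 58.48 kg
LOI: 24.68·0.3240 + 15.86·0.3500 + 247.0·0.01530 + 31.37·0.002000 + 10.47·0.01630 + 60.40·0.4410 = 44.20 kg
Resulting glass, batch − LOI: 389.8 − 44.20 = 345.6 kg (the oxide masses sum to this)
wt %: oxide over glass, times 100

Glass mass = 345.6 kg (batch 389.8 − LOI 44.20).
Composition: K2O 13.29%, ZnO 9.059%, Na2O 2.723%, CaO 9.770%, SiO2 48.24%, Al2O3 16.92%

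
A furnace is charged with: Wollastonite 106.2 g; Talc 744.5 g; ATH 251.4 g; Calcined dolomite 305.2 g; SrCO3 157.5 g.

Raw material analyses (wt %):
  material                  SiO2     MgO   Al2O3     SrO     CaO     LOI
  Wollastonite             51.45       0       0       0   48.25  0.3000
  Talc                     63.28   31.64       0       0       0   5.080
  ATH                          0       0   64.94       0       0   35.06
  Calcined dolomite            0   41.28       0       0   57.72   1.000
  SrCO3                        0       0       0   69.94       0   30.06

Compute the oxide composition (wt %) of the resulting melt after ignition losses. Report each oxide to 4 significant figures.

Glass mass = 1388 g (batch 1565 − LOI 176.7).
Composition: SiO2 37.88%, MgO 26.05%, Al2O3 11.76%, SrO 7.936%, CaO 16.38%

All internal work holds full precision at each step; the intermediate values appear rounded to 4 significant figures within the worked lines — each reported result is rounded just once — derived quantities (yield, five oxide percentages, ignition loss, totals, net glass mass) are re-derived at exact precision starting from the weights on 1388 g of glass, as written in the question or the answer.
Oxide-by-oxide delivered mass:
  SiO2: 106.2·0.5145 + 744.5·0.6328 = 525.8 g
  MgO: 744.5·0.3164 + 305.2·0.4128 = 361.5 g
  Al2O3: 251.4·0.6494 = 163.3 g
  SrO: 157.5·0.6994 = 110.2 g
  CaO: 106.2·0.4825 + 305.2·0.5772 = 227.4 g
LOI: 106.2·0.003000 + 744.5·0.05080 + 251.4·0.3506 + 305.2·0.01000 + 157.5·0.3006 = 176.7 g
Glass mass = batch − LOI = 1565 − 176.7 = 1388 g (equal to the oxide-mass sum)
each oxide over glass, ×100, is wt %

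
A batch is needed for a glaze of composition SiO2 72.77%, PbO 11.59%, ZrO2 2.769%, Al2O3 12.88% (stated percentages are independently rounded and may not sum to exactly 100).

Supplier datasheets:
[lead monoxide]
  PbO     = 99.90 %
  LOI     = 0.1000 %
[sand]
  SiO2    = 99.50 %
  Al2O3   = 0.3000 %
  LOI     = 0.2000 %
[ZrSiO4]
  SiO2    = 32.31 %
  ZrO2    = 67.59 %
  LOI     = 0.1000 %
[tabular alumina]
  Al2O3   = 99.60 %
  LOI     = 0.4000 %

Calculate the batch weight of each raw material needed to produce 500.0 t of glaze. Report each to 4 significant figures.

Batch per 500.0 t glaze:
  lead monoxide: 58.01 t
  sand: 359.0 t
  ZrSiO4: 20.48 t
  tabular alumina: 63.58 t
Total batch = 501.1 t; LOI loss = 1.051 t; yield = 99.79%

Rounding to four significant digits governs each mid-chain value as printed — the working math maintains exact precision throughout — exactly one rounding is applied to each reported value; derived quantities are re-derived starting from the weights per 500.0 t of glass in full float precision (four oxide percentages, net glass mass, ignition loss, the yield, the totals), as they appear in question or answer.
Per-oxide target masses for 500.0 t glaze:
  SiO2: 72.77% × 500.0 = 363.8 t
  PbO: 11.59% × 500.0 = 57.95 t
  ZrO2: 2.769% × 500.0 = 13.84 t
  Al2O3: 12.88% × 500.0 = 64.40 t
Checking each oxide sum with the batch weights as given, at the basis given (target by target, the sums agree given rounding of the digits):
  SiO2: 359.0·0.9950 + 20.48·0.3231 = 363.8 t (target 363.8 t)
  PbO: 58.01·0.9990 = 57.95 t (target 57.95 t)
  ZrO2: 20.48·0.6759 = 13.84 t (target 13.84 t)
  Al2O3: 359.0·0.003000 + 63.58·0.9960 = 64.40 t (target 64.40 t)
Auditing the glass mass value: Σ batch − LOI loss = 500.0 t (summing oxide targets gives 500.0 t; against the stated basis, 500.0 t — differing by rounding only).
Whole-batch sum: Σ batch = 501.1 t; LOI removed, Σ of batch·LOI: 1.051 t; as yield: glass ÷ batch → 99.79%.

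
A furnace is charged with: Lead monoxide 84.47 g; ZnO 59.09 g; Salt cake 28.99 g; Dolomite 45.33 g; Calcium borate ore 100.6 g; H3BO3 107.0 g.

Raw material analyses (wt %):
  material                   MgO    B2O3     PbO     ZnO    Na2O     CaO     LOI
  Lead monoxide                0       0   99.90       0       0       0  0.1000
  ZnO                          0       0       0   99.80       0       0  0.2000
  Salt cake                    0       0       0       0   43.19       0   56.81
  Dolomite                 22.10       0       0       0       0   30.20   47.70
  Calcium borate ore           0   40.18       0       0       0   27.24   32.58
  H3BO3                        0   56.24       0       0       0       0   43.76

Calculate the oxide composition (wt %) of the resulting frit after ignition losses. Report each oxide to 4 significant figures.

The intermediate values are displayed rounded to four significant figures across the worked steps. All internal work keeps full precision through the solve — a single rounding produces each reported value; derived quantities are re-derived at full precision (six oxide percentages, LOI, net glass mass, the yield, the totals) from the weighed amounts on 307.6 g of glass as given in problem or answer.
Delivered oxide masses:
  MgO: 45.33·0.2210 = 10.02 g
  B2O3: 100.6·0.4018 + 107.0·0.5624 = 100.6 g
  PbO: 84.47·0.9990 = 84.39 g
  ZnO: 59.09·0.9980 = 58.97 g
  Na2O: 28.99·0.4319 = 12.52 g
  CaO: 45.33·0.3020 + 100.6·0.2724 = 41.09 g
LOI: 84.47·0.001000 + 59.09·0.002000 + 28.99·0.5681 + 45.33·0.4770 + 100.6·0.3258 + 107.0·0.4376 = 117.9 g
batch − LOI leaves glass = 425.5 − 117.9 = 307.6 g (equal to the oxide-mass sum)
each oxide over glass, ×100, is wt %

Glass mass = 307.6 g (batch 425.5 − LOI 117.9).
Composition: MgO 3.257%, B2O3 32.71%, PbO 27.43%, ZnO 19.17%, Na2O 4.071%, CaO 13.36%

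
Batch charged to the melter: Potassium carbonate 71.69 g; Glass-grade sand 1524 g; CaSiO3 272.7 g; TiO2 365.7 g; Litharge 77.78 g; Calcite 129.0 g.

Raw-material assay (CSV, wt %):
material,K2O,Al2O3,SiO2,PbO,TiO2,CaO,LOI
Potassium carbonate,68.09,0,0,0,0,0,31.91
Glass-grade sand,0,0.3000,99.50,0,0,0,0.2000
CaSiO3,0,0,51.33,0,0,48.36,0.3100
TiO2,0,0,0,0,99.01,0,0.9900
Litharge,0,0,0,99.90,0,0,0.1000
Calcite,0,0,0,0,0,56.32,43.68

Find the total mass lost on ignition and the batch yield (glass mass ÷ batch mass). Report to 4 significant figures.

LOI loss = 86.82 g; glass = 2354 g; yield = 96.44%

Values along the way are displayed (rounded to four significant digits) at each printed step. Full float precision is kept throughout. Each reported result is rounded once only; all derived quantities (yield, ignition loss, net glass mass, six oxide percentages, totals) are re-derived in exact precision using the weight values at 2354 g of glass, as quoted within problem or answer.
LOI of each material in turn:
  Potassium carbonate: 71.69 × 0.3191 = 22.88 g
  Glass-grade sand: 1524 × 0.002000 = 3.048 g
  CaSiO3: 272.7 × 0.003100 = 0.8454 g
  TiO2: 365.7 × 0.009900 = 3.620 g
  Litharge: 77.78 × 0.001000 = 0.07778 g
  Calcite: 129.0 × 0.4368 = 56.35 g
Total LOI = 86.82 g
Glass = batch − LOI = 2441 − 86.82 = 2354 g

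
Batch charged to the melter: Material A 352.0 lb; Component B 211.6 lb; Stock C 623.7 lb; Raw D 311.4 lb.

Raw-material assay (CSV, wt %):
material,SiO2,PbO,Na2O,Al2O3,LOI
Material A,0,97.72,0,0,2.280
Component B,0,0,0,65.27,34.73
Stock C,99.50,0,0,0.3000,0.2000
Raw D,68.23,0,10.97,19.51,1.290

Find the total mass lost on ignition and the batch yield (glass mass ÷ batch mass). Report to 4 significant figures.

All arithmetic carries full float precision from start to finish. Mid-chain values are shown (rounded to 4 significant digits) across the worked steps. Each reported figure receives exactly one rounding. The derived quantities (the four compositions, the yield, glass mass, LOI, the totals) are rebuilt from the batch weights on 1412 lb of glass in full precision, as given in the question or the answer.
Each material's LOI contribution:
  Material A: 352.0 × 0.02280 = 8.026 lb
  Component B: 211.6 × 0.3473 = 73.49 lb
  Stock C: 623.7 × 0.002000 = 1.247 lb
  Raw D: 311.4 × 0.01290 = 4.017 lb
Total LOI = 86.78 lb
Glass = batch − LOI = 1499 − 86.78 = 1412 lb

LOI loss = 86.78 lb; glass = 1412 lb; yield = 94.21%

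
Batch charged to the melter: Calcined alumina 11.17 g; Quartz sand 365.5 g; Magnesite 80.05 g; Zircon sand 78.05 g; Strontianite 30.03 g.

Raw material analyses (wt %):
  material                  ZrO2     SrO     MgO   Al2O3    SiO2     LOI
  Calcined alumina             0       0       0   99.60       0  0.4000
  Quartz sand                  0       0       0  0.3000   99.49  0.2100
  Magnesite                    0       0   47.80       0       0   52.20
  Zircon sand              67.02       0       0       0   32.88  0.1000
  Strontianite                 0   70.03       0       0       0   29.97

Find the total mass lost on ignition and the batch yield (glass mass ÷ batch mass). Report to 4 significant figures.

Values along the way are printed rounded to 4 significant digits across the worked steps. All internal work runs at exact precision in all steps; each reported value is rounded a single time. Derived quantities are carried at full float precision (the yield, the five compositions, net glass mass, the totals, ignition loss) starting from the weights for 513.1 g of glass, as quoted within problem or answer.
Per-material ignition loss:
  Calcined alumina: 11.17 × 0.004000 = 0.04468 g
  Quartz sand: 365.5 × 0.002100 = 0.7675 g
  Magnesite: 80.05 × 0.5220 = 41.79 g
  Zircon sand: 78.05 × 0.001000 = 0.07805 g
  Strontianite: 30.03 × 0.2997 = 9.000 g
Total LOI = 51.68 g
Glass = batch − LOI = 564.8 − 51.68 = 513.1 g

LOI loss = 51.68 g; glass = 513.1 g; yield = 90.85%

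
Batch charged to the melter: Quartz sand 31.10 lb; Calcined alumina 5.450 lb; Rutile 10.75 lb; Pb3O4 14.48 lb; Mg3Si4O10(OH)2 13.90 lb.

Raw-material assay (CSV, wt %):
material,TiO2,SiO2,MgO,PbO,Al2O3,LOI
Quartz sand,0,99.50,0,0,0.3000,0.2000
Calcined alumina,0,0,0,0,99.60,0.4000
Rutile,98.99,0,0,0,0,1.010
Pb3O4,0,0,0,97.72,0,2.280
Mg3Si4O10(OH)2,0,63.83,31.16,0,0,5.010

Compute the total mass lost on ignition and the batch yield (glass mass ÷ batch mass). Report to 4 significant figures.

The working math keeps exact precision throughout. Intermediates appear rounded to four significant figures in the working — exactly one rounding goes into each reported figure. Derived quantities are computed starting from the weights per 74.46 lb of glass at full precision (net glass mass, the yield, LOI, the five compositions, totals) exactly as shown in the problem or the answer.
Ignition loss by material:
  Quartz sand: 31.10 × 0.002000 = 0.06220 lb
  Calcined alumina: 5.450 × 0.004000 = 0.02180 lb
  Rutile: 10.75 × 0.01010 = 0.1086 lb
  Pb3O4: 14.48 × 0.02280 = 0.3301 lb
  Mg3Si4O10(OH)2: 13.90 × 0.05010 = 0.6964 lb
Total LOI = 1.219 lb
Glass = batch − LOI = 75.68 − 1.219 = 74.46 lb

LOI loss = 1.219 lb; glass = 74.46 lb; yield = 98.39%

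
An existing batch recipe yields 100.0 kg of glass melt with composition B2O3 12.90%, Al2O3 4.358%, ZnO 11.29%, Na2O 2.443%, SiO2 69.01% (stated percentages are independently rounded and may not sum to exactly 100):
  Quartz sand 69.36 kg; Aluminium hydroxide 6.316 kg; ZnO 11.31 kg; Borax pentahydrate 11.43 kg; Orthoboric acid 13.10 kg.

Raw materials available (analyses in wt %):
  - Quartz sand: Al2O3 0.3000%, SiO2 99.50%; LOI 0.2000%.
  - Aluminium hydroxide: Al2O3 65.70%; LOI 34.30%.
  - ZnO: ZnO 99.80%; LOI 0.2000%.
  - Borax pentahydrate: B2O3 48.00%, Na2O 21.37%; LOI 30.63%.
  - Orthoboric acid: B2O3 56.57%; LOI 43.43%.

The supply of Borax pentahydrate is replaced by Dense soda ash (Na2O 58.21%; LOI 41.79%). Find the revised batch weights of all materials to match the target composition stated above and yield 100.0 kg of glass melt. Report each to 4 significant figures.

The whole derivation keeps full precision end to end. The intermediate values are printed rounded off to 4 significant figures alongside each step. A single rounding yields each reported value — all derived quantities, which include the yield, the five compositions, totals, LOI, net glass mass, are carried at exact precision, exactly as printed in the problem or answer text, from the weighed amounts on 100.0 kg of glass.
Oxide mass targets, per 100.0 kg glass melt:
  B2O3: 12.90% × 100.0 = 12.90 kg
  Al2O3: 4.358% × 100.0 = 4.358 kg
  ZnO: 11.29% × 100.0 = 11.29 kg
  Na2O: 2.443% × 100.0 = 2.443 kg
  SiO2: 69.01% × 100.0 = 69.01 kg
Oxide-by-oxide audit given the weights on record, on the stated basis (oxide sums agree with the targets inside rounding margins):
  B2O3: 22.80·0.5657 = 12.90 kg (target 12.90 kg)
  Al2O3: 69.36·0.003000 + 6.316·0.6570 = 4.358 kg (target 4.358 kg)
  ZnO: 11.31·0.9980 = 11.29 kg (target 11.29 kg)
  Na2O: 4.197·0.5821 = 2.443 kg (target 2.443 kg)
  SiO2: 69.36·0.9950 = 69.01 kg (target 69.01 kg)
Mass balance on the glass: total batch − LOI = 100.0 kg (the Σ of target masses is 100.0 kg; against the stated basis, 100.0 kg — deltas are rounding alone).
Summing the batch: Σ batch = 114.0 kg; LOI loss = Σ batch·LOI = 13.98 kg; as yield: glass ÷ batch → 87.73%.

Revised batch per 100.0 kg glass melt:
  Quartz sand: 69.36 kg
  Aluminium hydroxide: 6.316 kg
  ZnO: 11.31 kg
  Dense soda ash: 4.197 kg
  Orthoboric acid: 22.80 kg
Total batch = 114.0 kg; LOI loss = 13.98 kg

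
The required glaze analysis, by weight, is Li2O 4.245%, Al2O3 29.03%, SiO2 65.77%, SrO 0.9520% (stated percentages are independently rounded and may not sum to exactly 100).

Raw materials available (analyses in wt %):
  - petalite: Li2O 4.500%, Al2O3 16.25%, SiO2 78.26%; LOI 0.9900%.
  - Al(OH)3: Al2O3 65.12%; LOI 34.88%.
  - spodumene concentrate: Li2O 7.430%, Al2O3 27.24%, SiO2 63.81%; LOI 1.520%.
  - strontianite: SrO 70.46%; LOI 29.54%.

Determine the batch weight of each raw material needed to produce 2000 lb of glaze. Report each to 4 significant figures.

Each numeric step carries exact precision throughout — in-progress results are printed rounded to four significant figures when written out; a single rounding completes each reported value. All derived quantities (the totals, the four compositions, yield, net glass mass, LOI) are computed at exact precision from the weighed amounts for 2000 lb of glass, exactly as printed in the question or the answer.
Target masses of each oxide per 2000 lb glaze:
  Li2O: 4.245% × 2000 = 84.90 lb
  Al2O3: 29.03% × 2000 = 580.6 lb
  SiO2: 65.77% × 2000 = 1315 lb
  SrO: 0.9520% × 2000 = 19.04 lb
A balance pass over the oxides, working from each reported weight, for the quoted basis mass (each sum matches its target mass inside rounding margins):
  Li2O: 1480·0.04500 + 246.3·0.07430 = 84.90 lb (target 84.90 lb)
  Al2O3: 1480·0.1625 + 419.2·0.6512 + 246.3·0.2724 = 580.6 lb (target 580.6 lb)
  SiO2: 1480·0.7826 + 246.3·0.6381 = 1315 lb (target 1315 lb)
  SrO: 27.02·0.7046 = 19.04 lb (target 19.04 lb)
The glass-mass cross-check: total charge less LOI = 2000 lb (summing oxide targets gives 2000 lb; against the stated basis, 2000 lb — any gap is answer rounding).
Adding the batch up: Σ batch = 2173 lb; the LOI term Σ batch·LOI equals 172.6 lb; as yield: glass ÷ batch → 92.06%.

Batch per 2000 lb glaze:
  petalite: 1480 lb
  Al(OH)3: 419.2 lb
  spodumene concentrate: 246.3 lb
  strontianite: 27.02 lb
Total batch = 2173 lb; LOI loss = 172.6 lb; yield = 92.06%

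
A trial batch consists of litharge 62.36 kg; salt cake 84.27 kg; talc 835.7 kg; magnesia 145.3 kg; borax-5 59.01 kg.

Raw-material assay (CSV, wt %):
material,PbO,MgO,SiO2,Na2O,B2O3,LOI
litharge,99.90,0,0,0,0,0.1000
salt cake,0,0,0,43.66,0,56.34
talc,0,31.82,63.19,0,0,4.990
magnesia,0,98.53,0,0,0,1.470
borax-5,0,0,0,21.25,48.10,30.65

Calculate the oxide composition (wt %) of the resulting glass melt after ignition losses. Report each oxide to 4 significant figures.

Every computation runs at exact precision from first step to last. In-progress results are displayed rounded to 4 significant figures across the worked steps. A single rounding produces every reported figure; derived quantities (the five compositions, the totals, net glass mass, ignition loss, the yield) are rebuilt at full float precision using the weight values on 1077 kg of glass, as set out in problem or answer.
What the batch supplies per oxide:
  PbO: 62.36·0.9990 = 62.30 kg
  MgO: 835.7·0.3182 + 145.3·0.9853 = 409.1 kg
  SiO2: 835.7·0.6319 = 528.1 kg
  Na2O: 84.27·0.4366 + 59.01·0.2125 = 49.33 kg
  B2O3: 59.01·0.4810 = 28.38 kg
LOI: 62.36·0.001000 + 84.27·0.5634 + 835.7·0.04990 + 145.3·0.01470 + 59.01·0.3065 = 109.5 kg
Resulting glass, batch − LOI: 1187 − 109.5 = 1077 kg (= Σ oxide masses)
each oxide over glass, ×100, is wt %

Glass mass = 1077 kg (batch 1187 − LOI 109.5).
Composition: PbO 5.783%, MgO 37.98%, SiO2 49.02%, Na2O 4.580%, B2O3 2.635%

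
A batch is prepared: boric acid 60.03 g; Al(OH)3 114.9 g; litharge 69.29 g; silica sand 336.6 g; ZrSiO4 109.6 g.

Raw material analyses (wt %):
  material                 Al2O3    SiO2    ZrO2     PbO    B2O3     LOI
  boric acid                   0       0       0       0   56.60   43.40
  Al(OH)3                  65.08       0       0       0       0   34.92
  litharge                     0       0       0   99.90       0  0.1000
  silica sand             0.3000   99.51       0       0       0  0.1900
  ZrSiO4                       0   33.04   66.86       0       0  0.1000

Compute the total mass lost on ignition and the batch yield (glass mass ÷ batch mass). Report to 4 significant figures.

Rounding to 4 significant digits governs every mid-chain value as printed. All arithmetic carries exact precision all the way through; every reported figure is rounded exactly once. All derived quantities (totals, net glass mass, five oxide percentages, ignition loss, yield) are carried from the weighed amounts for 623.4 g of glass at exact precision, exactly as shown in the problem or the answer.
Per-material ignition loss:
  boric acid: 60.03 × 0.4340 = 26.05 g
  Al(OH)3: 114.9 × 0.3492 = 40.12 g
  litharge: 69.29 × 0.001000 = 0.06929 g
  silica sand: 336.6 × 0.001900 = 0.6395 g
  ZrSiO4: 109.6 × 0.001000 = 0.1096 g
Total LOI = 66.99 g
Glass = batch − LOI = 690.4 − 66.99 = 623.4 g

LOI loss = 66.99 g; glass = 623.4 g; yield = 90.30%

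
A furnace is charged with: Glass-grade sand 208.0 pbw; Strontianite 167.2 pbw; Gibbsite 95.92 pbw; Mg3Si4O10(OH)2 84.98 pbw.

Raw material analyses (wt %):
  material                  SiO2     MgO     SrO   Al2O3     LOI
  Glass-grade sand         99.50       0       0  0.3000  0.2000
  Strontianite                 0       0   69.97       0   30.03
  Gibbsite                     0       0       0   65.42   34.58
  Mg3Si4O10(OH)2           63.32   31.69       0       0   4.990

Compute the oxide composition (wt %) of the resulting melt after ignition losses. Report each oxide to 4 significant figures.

Every computation carries exact precision in all steps; intermediates are printed rounded to 4 significant digits at each printed step. Exactly one rounding is applied to every reported value — derived quantities (LOI, the totals, yield, glass mass, the four compositions) are recomputed in full float precision from the batch weights for 468.1 pbw of glass, precisely as stated by problem or answer.
Mass of each oxide from the mix:
  SiO2: 208.0·0.9950 + 84.98·0.6332 = 260.8 pbw
  MgO: 84.98·0.3169 = 26.93 pbw
  SrO: 167.2·0.6997 = 117.0 pbw
  Al2O3: 208.0·0.003000 + 95.92·0.6542 = 63.37 pbw
LOI: 208.0·0.002000 + 167.2·0.3003 + 95.92·0.3458 + 84.98·0.04990 = 88.04 pbw
Resulting glass, batch − LOI: 556.1 − 88.04 = 468.1 pbw (= Σ oxide masses)
wt %: oxide over glass, times 100

Glass mass = 468.1 pbw (batch 556.1 − LOI 88.04).
Composition: SiO2 55.71%, MgO 5.754%, SrO 24.99%, Al2O3 13.54%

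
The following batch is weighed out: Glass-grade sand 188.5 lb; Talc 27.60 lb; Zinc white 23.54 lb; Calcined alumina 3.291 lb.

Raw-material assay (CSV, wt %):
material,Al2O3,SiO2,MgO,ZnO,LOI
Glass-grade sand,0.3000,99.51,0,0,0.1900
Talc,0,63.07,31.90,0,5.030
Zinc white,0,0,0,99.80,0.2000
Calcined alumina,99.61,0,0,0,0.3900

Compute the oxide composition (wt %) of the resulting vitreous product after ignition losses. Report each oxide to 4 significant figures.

Intermediates are shown rounded to 4 significant digits on the page; the working math keeps full float precision in every operation. Each reported number undergoes a single rounding. The derived quantities are computed in full precision (net glass mass, LOI, the yield, the four compositions, the totals) from the batch weights on 241.1 lb of glass, exactly as printed in question or answer.
Per-oxide mass from batch:
  Al2O3: 188.5·0.003000 + 3.291·0.9961 = 3.844 lb
  SiO2: 188.5·0.9951 + 27.60·0.6307 = 205.0 lb
  MgO: 27.60·0.3190 = 8.804 lb
  ZnO: 23.54·0.9980 = 23.49 lb
LOI: 188.5·0.001900 + 27.60·0.05030 + 23.54·0.002000 + 3.291·0.003900 = 1.806 lb
Glass = total batch minus LOI = 242.9 − 1.806 = 241.1 lb (the oxide masses sum to this)
each wt % is 100 × oxide ÷ glass

Glass mass = 241.1 lb (batch 242.9 − LOI 1.806).
Composition: Al2O3 1.594%, SiO2 85.01%, MgO 3.651%, ZnO 9.743%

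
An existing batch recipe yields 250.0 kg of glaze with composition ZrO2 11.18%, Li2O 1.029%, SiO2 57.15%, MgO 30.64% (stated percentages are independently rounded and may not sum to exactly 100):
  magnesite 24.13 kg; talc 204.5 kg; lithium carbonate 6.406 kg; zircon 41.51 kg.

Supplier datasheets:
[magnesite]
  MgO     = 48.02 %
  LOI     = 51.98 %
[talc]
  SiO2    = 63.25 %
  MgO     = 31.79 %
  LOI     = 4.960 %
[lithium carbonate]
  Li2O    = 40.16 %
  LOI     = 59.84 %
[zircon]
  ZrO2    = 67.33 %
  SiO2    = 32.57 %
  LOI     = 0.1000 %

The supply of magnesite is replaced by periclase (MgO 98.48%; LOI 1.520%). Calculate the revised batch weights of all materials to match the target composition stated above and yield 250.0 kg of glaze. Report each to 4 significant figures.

Revised batch per 250.0 kg glaze:
  periclase: 11.76 kg
  talc: 204.5 kg
  lithium carbonate: 6.406 kg
  zircon: 41.51 kg
Total batch = 264.2 kg; LOI loss = 14.20 kg

The working math keeps full precision throughout — intermediates appear with 4-significant-digit rounding alongside each step. Each reported number is rounded only once — the derived quantities are computed from the weighed amounts on 250.0 kg of glass in full float precision (the totals, LOI, glass mass, the yield, the four compositions) as written in question or answer.
Oxide-by-oxide targets in 250.0 kg glaze:
  ZrO2: 11.18% × 250.0 = 27.95 kg
  Li2O: 1.029% × 250.0 = 2.572 kg
  SiO2: 57.15% × 250.0 = 142.9 kg
  MgO: 30.64% × 250.0 = 76.60 kg
A balance pass over the oxides, using the reported weights, under the basis named above (summed amounts equal target values up to rounding of the answer):
  ZrO2: 41.51·0.6733 = 27.95 kg (target 27.95 kg)
  Li2O: 6.406·0.4016 = 2.573 kg (target 2.572 kg)
  SiO2: 204.5·0.6325 + 41.51·0.3257 = 142.9 kg (target 142.9 kg)
  MgO: 11.76·0.9848 + 204.5·0.3179 = 76.59 kg (target 76.60 kg)
The glass-mass cross-check: batch Σ − ignition loss = 250.0 kg (summing oxide targets gives 250.0 kg; the stated basis being 250.0 kg — deltas are rounding alone).
Adding the batch up: Σ batch = 264.2 kg; ignition loss, Σ(batch × LOI) = 14.20 kg; yield = glass ÷ total batch = 94.63%.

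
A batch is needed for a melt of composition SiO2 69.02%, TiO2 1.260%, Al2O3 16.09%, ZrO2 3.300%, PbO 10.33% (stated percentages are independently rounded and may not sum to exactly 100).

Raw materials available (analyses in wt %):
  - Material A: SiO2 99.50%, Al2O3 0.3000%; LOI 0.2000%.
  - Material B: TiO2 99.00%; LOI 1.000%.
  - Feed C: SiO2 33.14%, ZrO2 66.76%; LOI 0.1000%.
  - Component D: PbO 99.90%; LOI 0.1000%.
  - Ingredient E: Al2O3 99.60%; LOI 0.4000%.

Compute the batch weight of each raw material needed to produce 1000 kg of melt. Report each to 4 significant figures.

Batch per 1000 kg melt:
  Material A: 677.2 kg
  Material B: 12.73 kg
  Feed C: 49.43 kg
  Component D: 103.4 kg
  Ingredient E: 159.5 kg
Total batch = 1002 kg; LOI loss = 2.273 kg; yield = 99.77%

All internal work keeps full float precision in every operation; mid-chain values are displayed rounded to four significant figures. Each reported value is rounded a single time — all derived quantities are re-derived at exact precision (the yield, five oxide percentages, net glass mass, ignition loss, the totals) starting from the weights at 1000 kg of glass as written in either problem or answer.
Oxide mass targets, per 1000 kg melt:
  SiO2: 69.02% × 1000 = 690.2 kg
  TiO2: 1.260% × 1000 = 12.60 kg
  Al2O3: 16.09% × 1000 = 160.9 kg
  ZrO2: 3.300% × 1000 = 33.00 kg
  PbO: 10.33% × 1000 = 103.3 kg
Verifying the oxide balance applying the batch weights above, for the quoted basis mass (target by target, the sums agree modulo rounding of the values):
  SiO2: 677.2·0.9950 + 49.43·0.3314 = 690.2 kg (target 690.2 kg)
  TiO2: 12.73·0.9900 = 12.60 kg (target 12.60 kg)
  Al2O3: 677.2·0.003000 + 159.5·0.9960 = 160.9 kg (target 160.9 kg)
  ZrO2: 49.43·0.6676 = 33.00 kg (target 33.00 kg)
  PbO: 103.4·0.9990 = 103.3 kg (target 103.3 kg)
Glass-mass bookkeeping: total batch − LOI = 1000 kg (summing oxide targets gives 1000 kg; with the basis standing at 1000 kg — rounding explains the deltas).
Batch grand total — Σ batch = 1002 kg; Σ batch·LOI gives LOI loss = 2.273 kg; the yield ratio, glass ÷ batch: 99.77%.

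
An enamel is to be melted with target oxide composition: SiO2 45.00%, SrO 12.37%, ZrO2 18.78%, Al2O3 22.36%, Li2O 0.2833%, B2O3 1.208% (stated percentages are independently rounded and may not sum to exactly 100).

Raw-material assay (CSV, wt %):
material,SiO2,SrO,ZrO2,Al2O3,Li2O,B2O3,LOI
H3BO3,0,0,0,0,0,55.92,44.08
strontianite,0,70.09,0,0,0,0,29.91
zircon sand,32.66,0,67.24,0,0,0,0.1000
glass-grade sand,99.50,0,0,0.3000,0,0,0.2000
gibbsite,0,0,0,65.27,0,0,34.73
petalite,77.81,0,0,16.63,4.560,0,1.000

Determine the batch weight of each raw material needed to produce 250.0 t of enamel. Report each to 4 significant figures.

Batch per 250.0 t enamel:
  H3BO3: 5.401 t
  strontianite: 44.12 t
  zircon sand: 69.82 t
  glass-grade sand: 78.00 t
  gibbsite: 81.33 t
  petalite: 15.53 t
Total batch = 294.2 t; LOI loss = 44.20 t; yield = 84.97%

All arithmetic maintains full precision through every step. Mid-chain values are displayed rounded to 4 significant figures between the steps. Each reported figure is rounded exactly once. Derived quantities are recomputed from the weighed amounts at 250.0 t of glass at full float precision (yield, glass mass, the totals, six oxide percentages, LOI) exactly as printed in the question or the answer.
Target masses of each oxide per 250.0 t enamel:
  SiO2: 45.00% × 250.0 = 112.5 t
  SrO: 12.37% × 250.0 = 30.92 t
  ZrO2: 18.78% × 250.0 = 46.95 t
  Al2O3: 22.36% × 250.0 = 55.90 t
  Li2O: 0.2833% × 250.0 = 0.7083 t
  B2O3: 1.208% × 250.0 = 3.020 t
Mass-balance tally per oxide given the weights on record, for the quoted basis mass (oxide sums agree with the targets up to rounding of the answer):
  SiO2: 69.82·0.3266 + 78.00·0.9950 + 15.53·0.7781 = 112.5 t (target 112.5 t)
  SrO: 44.12·0.7009 = 30.92 t (target 30.92 t)
  ZrO2: 69.82·0.6724 = 46.95 t (target 46.95 t)
  Al2O3: 78.00·0.003000 + 81.33·0.6527 + 15.53·0.1663 = 55.90 t (target 55.90 t)
  Li2O: 15.53·0.04560 = 0.7082 t (target 0.7083 t)
  B2O3: 5.401·0.5592 = 3.020 t (target 3.020 t)
Glass mass check: batch total minus LOI = 250.0 t (summing oxide targets gives 250.0 t; against the stated basis, 250.0 t — gaps are rounding artifacts).
Batch total: Σ batch = 294.2 t; LOI removed, Σ of batch·LOI: 44.20 t; yield: glass divided by total = 84.97%.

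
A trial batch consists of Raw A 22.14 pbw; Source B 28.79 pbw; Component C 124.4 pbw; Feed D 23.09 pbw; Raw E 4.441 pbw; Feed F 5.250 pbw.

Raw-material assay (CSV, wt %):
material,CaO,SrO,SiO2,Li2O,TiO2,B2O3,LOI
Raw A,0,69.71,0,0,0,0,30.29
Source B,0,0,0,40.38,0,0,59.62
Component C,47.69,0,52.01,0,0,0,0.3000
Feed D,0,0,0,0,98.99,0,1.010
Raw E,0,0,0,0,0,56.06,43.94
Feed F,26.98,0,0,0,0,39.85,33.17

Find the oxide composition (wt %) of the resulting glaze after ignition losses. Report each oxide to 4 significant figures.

Mid-chain values appear (rounded to 4 significant digits) alongside each step — full precision is maintained at all times — each reported number is rounded once only. Derived quantities, which include ignition loss, the yield, totals, the six compositions, glass mass, are recomputed in full float precision, as they appear in the problem or answer text, from the batch weights per 179.9 pbw of glass.
Per-oxide mass from batch:
  CaO: 124.4·0.4769 + 5.250·0.2698 = 60.74 pbw
  SrO: 22.14·0.6971 = 15.43 pbw
  SiO2: 124.4·0.5201 = 64.70 pbw
  Li2O: 28.79·0.4038 = 11.63 pbw
  TiO2: 23.09·0.9899 = 22.86 pbw
  B2O3: 4.441·0.5606 + 5.250·0.3985 = 4.582 pbw
LOI: 22.14·0.3029 + 28.79·0.5962 + 124.4·0.003000 + 23.09·0.01010 + 4.441·0.4394 + 5.250·0.3317 = 28.17 pbw
batch − LOI leaves glass = 208.1 − 28.17 = 179.9 pbw (matching Σ of the oxides)
wt % = oxide mass / glass mass × 100

Glass mass = 179.9 pbw (batch 208.1 − LOI 28.17).
Composition: CaO 33.76%, SrO 8.577%, SiO2 35.96%, Li2O 6.461%, TiO2 12.70%, B2O3 2.546%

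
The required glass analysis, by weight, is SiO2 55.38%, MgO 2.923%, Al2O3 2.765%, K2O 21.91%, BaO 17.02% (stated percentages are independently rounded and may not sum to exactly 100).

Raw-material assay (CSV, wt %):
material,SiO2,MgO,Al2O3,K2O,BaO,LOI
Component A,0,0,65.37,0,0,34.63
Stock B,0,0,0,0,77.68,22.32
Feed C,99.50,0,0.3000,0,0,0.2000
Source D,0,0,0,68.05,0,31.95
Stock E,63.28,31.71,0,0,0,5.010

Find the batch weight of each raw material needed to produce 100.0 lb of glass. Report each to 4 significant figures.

The intermediate values are rounded to 4 significant digits as shown; the working math maintains full float precision through the solve. Each reported value takes exactly one rounding. Derived quantities, which include glass mass, ignition loss, totals, the five compositions, yield, are carried at exact precision, exactly as printed in either problem or answer, from the batch weights on 100.0 lb of glass.
Target oxide masses per 100.0 lb glass:
  SiO2: 55.38% × 100.0 = 55.38 lb
  MgO: 2.923% × 100.0 = 2.923 lb
  Al2O3: 2.765% × 100.0 = 2.765 lb
  K2O: 21.91% × 100.0 = 21.91 lb
  BaO: 17.02% × 100.0 = 17.02 lb
Sums-versus-targets review per the reported batch figures, at the basis given (sums match the target masses once rounding is allowed for):
  SiO2: 49.80·0.9950 + 9.218·0.6328 = 55.38 lb (target 55.38 lb)
  MgO: 9.218·0.3171 = 2.923 lb (target 2.923 lb)
  Al2O3: 4.001·0.6537 + 49.80·0.003000 = 2.765 lb (target 2.765 lb)
  K2O: 32.20·0.6805 = 21.91 lb (target 21.91 lb)
  BaO: 21.91·0.7768 = 17.02 lb (target 17.02 lb)
Glass-mass sanity pass: total charge less LOI = 100.0 lb (per-oxide target masses sum to 100.0 lb; versus the stated basis of 100.0 lb — deltas are rounding alone).
Whole-batch sum: Σ batch = 117.1 lb; the LOI term Σ batch·LOI equals 17.13 lb; yield, glass over the total, = 85.38%.

Batch per 100.0 lb glass:
  Component A: 4.001 lb
  Stock B: 21.91 lb
  Feed C: 49.80 lb
  Source D: 32.20 lb
  Stock E: 9.218 lb
Total batch = 117.1 lb; LOI loss = 17.13 lb; yield = 85.38%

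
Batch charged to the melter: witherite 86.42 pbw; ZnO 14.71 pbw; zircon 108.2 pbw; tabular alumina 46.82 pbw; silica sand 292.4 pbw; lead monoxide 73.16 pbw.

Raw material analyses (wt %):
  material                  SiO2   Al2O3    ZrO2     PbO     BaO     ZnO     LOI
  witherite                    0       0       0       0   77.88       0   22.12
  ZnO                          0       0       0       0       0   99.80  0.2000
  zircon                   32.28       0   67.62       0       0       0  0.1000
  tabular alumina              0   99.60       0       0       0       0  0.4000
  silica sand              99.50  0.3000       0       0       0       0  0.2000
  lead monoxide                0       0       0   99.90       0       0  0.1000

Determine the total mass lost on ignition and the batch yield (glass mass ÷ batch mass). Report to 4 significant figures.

All internal work carries full precision through every step; rounding to 4 significant digits applies to every intermediate as printed — each reported value is rounded once only; the derived quantities (six oxide percentages, LOI, yield, the totals, glass mass) are rebuilt at full precision from the batch weights at 601.6 pbw of glass as they appear in either problem or answer.
Material-by-material LOI:
  witherite: 86.42 × 0.2212 = 19.12 pbw
  ZnO: 14.71 × 0.002000 = 0.02942 pbw
  zircon: 108.2 × 0.001000 = 0.1082 pbw
  tabular alumina: 46.82 × 0.004000 = 0.1873 pbw
  silica sand: 292.4 × 0.002000 = 0.5848 pbw
  lead monoxide: 73.16 × 0.001000 = 0.07316 pbw
Total LOI = 20.10 pbw
Glass = batch − LOI = 621.7 − 20.10 = 601.6 pbw

LOI loss = 20.10 pbw; glass = 601.6 pbw; yield = 96.77%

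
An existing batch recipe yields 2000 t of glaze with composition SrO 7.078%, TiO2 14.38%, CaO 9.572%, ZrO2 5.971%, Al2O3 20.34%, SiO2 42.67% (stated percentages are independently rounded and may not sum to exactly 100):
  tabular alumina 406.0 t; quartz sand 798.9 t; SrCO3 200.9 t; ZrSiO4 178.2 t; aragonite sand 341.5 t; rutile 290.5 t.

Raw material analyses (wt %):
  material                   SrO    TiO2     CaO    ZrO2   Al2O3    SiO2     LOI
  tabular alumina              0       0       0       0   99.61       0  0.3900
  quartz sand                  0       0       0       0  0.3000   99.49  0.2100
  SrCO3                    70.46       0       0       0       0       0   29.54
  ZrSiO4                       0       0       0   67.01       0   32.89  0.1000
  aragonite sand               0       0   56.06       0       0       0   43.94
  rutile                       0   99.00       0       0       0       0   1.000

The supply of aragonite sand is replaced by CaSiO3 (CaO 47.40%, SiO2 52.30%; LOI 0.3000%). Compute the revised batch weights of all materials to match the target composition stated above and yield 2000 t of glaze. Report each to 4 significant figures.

Revised batch per 2000 t glaze:
  tabular alumina: 406.6 t
  quartz sand: 586.5 t
  SrCO3: 200.9 t
  ZrSiO4: 178.2 t
  CaSiO3: 403.9 t
  rutile: 290.5 t
Total batch = 2067 t; LOI loss = 66.46 t

Intermediates are displayed rounded to 4 significant digits on the page. Each numeric step holds full float precision end to end. Each reported number carries a single rounding — all derived quantities are recomputed from the batch weights per 2000 t of glass at full precision (yield, net glass mass, totals, the six compositions, ignition loss) as set out in either problem or answer.
Target masses of each oxide per 2000 t glaze:
  SrO: 7.078% × 2000 = 141.6 t
  TiO2: 14.38% × 2000 = 287.6 t
  CaO: 9.572% × 2000 = 191.4 t
  ZrO2: 5.971% × 2000 = 119.4 t
  Al2O3: 20.34% × 2000 = 406.8 t
  SiO2: 42.67% × 2000 = 853.4 t
Oxide-by-oxide audit on the weights just shown, against the basis in use (delivered sums recover each target once rounding is allowed for):
  SrO: 200.9·0.7046 = 141.6 t (target 141.6 t)
  TiO2: 290.5·0.9900 = 287.6 t (target 287.6 t)
  CaO: 403.9·0.4740 = 191.4 t (target 191.4 t)
  ZrO2: 178.2·0.6701 = 119.4 t (target 119.4 t)
  Al2O3: 406.6·0.9961 + 586.5·0.003000 = 406.8 t (target 406.8 t)
  SiO2: 586.5·0.9949 + 178.2·0.3289 + 403.9·0.5230 = 853.4 t (target 853.4 t)
Consistency of the glass mass: the batch minus its LOI: 2000 t (per-oxide target masses sum to 2000 t; versus the stated basis of 2000 t — differing by rounding only).
Whole-batch sum: Σ batch = 2067 t; Σ batch·LOI gives LOI loss = 66.46 t; glass ÷ batch gives a yield of 96.78%.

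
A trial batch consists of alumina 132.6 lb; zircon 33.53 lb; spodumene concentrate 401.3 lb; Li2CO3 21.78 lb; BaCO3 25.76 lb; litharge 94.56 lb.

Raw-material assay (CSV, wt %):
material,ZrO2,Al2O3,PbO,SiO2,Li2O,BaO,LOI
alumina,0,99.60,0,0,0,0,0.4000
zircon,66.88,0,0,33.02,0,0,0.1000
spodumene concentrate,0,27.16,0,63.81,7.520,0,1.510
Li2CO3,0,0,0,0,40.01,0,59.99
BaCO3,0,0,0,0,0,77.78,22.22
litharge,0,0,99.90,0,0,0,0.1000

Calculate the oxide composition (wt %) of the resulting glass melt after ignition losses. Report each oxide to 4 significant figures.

Each numeric step maintains full precision from first step to last. In-progress results are printed rounded to 4 significant figures as written — exactly one rounding lands on each reported value. The derived quantities (yield, the six compositions, net glass mass, the totals, ignition loss) are rebuilt at full precision starting from the weights per 684.0 lb of glass exactly as printed in the question or the answer.
Oxide masses out of the charge:
  ZrO2: 33.53·0.6688 = 22.42 lb
  Al2O3: 132.6·0.9960 + 401.3·0.2716 = 241.1 lb
  PbO: 94.56·0.9990 = 94.47 lb
  SiO2: 33.53·0.3302 + 401.3·0.6381 = 267.1 lb
  Li2O: 401.3·0.07520 + 21.78·0.4001 = 38.89 lb
  BaO: 25.76·0.7778 = 20.04 lb
LOI: 132.6·0.004000 + 33.53·0.001000 + 401.3·0.01510 + 21.78·0.5999 + 25.76·0.2222 + 94.56·0.001000 = 25.51 lb
Glass = total batch minus LOI = 709.5 − 25.51 = 684.0 lb (consistent with Σ oxide mass)
each oxide over glass, ×100, is wt %

Glass mass = 684.0 lb (batch 709.5 − LOI 25.51).
Composition: ZrO2 3.278%, Al2O3 35.24%, PbO 13.81%, SiO2 39.05%, Li2O 5.686%, BaO 2.929%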